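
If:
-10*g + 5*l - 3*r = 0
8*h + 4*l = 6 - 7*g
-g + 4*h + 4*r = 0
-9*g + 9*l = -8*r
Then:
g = 402/1391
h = 57/214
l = 6/13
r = -270/1391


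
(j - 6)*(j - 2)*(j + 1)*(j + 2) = j^4 - 5*j^3 - 10*j^2 + 20*j + 24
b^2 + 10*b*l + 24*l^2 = (b + 4*l)*(b + 6*l)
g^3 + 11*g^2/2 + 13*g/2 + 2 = (g + 1/2)*(g + 1)*(g + 4)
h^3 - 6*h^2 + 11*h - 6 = (h - 3)*(h - 2)*(h - 1)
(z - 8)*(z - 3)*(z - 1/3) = z^3 - 34*z^2/3 + 83*z/3 - 8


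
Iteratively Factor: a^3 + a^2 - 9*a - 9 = (a + 3)*(a^2 - 2*a - 3) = (a - 3)*(a + 3)*(a + 1)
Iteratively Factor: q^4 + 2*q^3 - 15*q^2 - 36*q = (q + 3)*(q^3 - q^2 - 12*q) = (q - 4)*(q + 3)*(q^2 + 3*q) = (q - 4)*(q + 3)^2*(q)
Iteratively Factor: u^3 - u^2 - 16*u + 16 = (u - 4)*(u^2 + 3*u - 4) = (u - 4)*(u - 1)*(u + 4)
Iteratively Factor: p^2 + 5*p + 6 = (p + 2)*(p + 3)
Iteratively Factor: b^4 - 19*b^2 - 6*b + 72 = (b + 3)*(b^3 - 3*b^2 - 10*b + 24) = (b - 2)*(b + 3)*(b^2 - b - 12) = (b - 2)*(b + 3)^2*(b - 4)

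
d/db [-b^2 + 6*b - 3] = 6 - 2*b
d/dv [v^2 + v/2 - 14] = 2*v + 1/2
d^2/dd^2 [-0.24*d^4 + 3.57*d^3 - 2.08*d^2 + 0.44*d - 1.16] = -2.88*d^2 + 21.42*d - 4.16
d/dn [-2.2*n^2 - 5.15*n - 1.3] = -4.4*n - 5.15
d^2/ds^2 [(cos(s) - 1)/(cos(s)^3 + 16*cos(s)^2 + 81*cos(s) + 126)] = (2*(cos(s) - 1)*(3*cos(s)^2 + 32*cos(s) + 81)^2*sin(s)^2 - (cos(s)^3 + 16*cos(s)^2 + 81*cos(s) + 126)^2*cos(s) + (cos(s)^3 + 16*cos(s)^2 + 81*cos(s) + 126)*(12*(1 - cos(2*s))^2 - 654*cos(s) + 752*cos(2*s) + 238*cos(3*s) + 9*cos(4*s) - 345)/8)/(cos(s)^3 + 16*cos(s)^2 + 81*cos(s) + 126)^3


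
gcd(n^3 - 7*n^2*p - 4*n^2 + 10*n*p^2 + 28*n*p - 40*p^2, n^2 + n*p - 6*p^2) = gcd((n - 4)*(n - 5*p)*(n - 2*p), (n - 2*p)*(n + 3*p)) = -n + 2*p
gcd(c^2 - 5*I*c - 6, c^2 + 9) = c - 3*I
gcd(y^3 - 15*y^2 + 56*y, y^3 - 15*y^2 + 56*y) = y^3 - 15*y^2 + 56*y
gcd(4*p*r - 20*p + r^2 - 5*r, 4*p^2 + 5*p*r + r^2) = 4*p + r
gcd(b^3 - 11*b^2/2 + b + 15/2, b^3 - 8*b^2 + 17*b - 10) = b - 5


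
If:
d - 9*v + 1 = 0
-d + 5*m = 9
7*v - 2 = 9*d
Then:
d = -11/74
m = 131/74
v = 7/74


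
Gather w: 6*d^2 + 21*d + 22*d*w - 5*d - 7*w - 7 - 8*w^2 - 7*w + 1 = 6*d^2 + 16*d - 8*w^2 + w*(22*d - 14) - 6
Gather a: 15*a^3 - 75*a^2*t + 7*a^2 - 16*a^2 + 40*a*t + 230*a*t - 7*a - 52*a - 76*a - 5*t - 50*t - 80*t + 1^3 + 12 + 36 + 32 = 15*a^3 + a^2*(-75*t - 9) + a*(270*t - 135) - 135*t + 81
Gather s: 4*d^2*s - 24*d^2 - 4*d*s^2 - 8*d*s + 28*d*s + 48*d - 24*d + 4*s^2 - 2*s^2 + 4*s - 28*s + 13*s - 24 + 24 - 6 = -24*d^2 + 24*d + s^2*(2 - 4*d) + s*(4*d^2 + 20*d - 11) - 6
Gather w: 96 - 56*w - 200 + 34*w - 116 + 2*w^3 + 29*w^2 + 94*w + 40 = 2*w^3 + 29*w^2 + 72*w - 180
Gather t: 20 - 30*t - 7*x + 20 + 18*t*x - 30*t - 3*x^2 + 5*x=t*(18*x - 60) - 3*x^2 - 2*x + 40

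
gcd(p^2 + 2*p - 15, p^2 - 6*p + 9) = p - 3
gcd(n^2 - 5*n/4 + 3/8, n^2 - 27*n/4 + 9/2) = n - 3/4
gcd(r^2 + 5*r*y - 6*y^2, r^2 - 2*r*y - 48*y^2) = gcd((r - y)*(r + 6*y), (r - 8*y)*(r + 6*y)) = r + 6*y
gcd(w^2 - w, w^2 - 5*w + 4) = w - 1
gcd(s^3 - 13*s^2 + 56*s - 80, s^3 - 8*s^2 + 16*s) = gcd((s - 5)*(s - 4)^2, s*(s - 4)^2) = s^2 - 8*s + 16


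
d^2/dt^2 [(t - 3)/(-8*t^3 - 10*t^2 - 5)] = 4*(-8*t^2*(t - 3)*(6*t + 5)^2 + (12*t^2 + 10*t + (t - 3)*(12*t + 5))*(8*t^3 + 10*t^2 + 5))/(8*t^3 + 10*t^2 + 5)^3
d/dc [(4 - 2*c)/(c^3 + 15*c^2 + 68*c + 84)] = 2*(2*c^3 + 9*c^2 - 60*c - 220)/(c^6 + 30*c^5 + 361*c^4 + 2208*c^3 + 7144*c^2 + 11424*c + 7056)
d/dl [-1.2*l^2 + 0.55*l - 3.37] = 0.55 - 2.4*l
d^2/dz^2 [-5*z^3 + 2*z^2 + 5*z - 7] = 4 - 30*z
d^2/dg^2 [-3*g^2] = -6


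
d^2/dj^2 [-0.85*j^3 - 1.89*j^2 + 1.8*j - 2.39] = -5.1*j - 3.78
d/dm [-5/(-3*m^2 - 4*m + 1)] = 10*(-3*m - 2)/(3*m^2 + 4*m - 1)^2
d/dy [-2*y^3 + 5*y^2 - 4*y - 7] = -6*y^2 + 10*y - 4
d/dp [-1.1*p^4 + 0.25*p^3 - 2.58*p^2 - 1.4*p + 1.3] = -4.4*p^3 + 0.75*p^2 - 5.16*p - 1.4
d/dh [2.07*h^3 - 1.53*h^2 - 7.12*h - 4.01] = 6.21*h^2 - 3.06*h - 7.12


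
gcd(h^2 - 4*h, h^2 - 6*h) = h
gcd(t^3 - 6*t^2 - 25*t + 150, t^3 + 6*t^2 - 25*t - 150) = t^2 - 25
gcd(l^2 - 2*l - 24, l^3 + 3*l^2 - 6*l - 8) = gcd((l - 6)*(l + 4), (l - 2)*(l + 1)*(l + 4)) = l + 4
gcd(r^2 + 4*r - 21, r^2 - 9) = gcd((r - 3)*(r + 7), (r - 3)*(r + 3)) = r - 3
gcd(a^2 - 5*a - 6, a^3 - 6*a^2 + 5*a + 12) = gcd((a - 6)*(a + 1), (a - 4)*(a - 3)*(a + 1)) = a + 1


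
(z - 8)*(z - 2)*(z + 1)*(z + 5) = z^4 - 4*z^3 - 39*z^2 + 46*z + 80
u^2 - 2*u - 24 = (u - 6)*(u + 4)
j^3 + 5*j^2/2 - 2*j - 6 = (j - 3/2)*(j + 2)^2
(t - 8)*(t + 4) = t^2 - 4*t - 32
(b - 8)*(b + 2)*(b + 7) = b^3 + b^2 - 58*b - 112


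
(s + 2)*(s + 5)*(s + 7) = s^3 + 14*s^2 + 59*s + 70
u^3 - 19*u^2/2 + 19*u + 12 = (u - 6)*(u - 4)*(u + 1/2)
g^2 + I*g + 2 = (g - I)*(g + 2*I)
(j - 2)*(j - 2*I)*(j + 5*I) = j^3 - 2*j^2 + 3*I*j^2 + 10*j - 6*I*j - 20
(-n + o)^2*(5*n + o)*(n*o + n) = 5*n^4*o + 5*n^4 - 9*n^3*o^2 - 9*n^3*o + 3*n^2*o^3 + 3*n^2*o^2 + n*o^4 + n*o^3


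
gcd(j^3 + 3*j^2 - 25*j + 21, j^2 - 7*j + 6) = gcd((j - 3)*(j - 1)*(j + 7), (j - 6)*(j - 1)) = j - 1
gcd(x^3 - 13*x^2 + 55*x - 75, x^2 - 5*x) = x - 5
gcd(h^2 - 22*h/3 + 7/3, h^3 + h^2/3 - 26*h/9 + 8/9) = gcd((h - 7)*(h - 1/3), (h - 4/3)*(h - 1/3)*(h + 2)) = h - 1/3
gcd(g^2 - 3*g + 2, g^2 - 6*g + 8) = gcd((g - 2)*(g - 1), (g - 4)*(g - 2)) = g - 2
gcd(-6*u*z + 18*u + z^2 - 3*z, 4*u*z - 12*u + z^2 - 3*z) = z - 3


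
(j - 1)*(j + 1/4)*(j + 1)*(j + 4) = j^4 + 17*j^3/4 - 17*j/4 - 1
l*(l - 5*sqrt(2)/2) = l^2 - 5*sqrt(2)*l/2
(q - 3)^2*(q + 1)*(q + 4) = q^4 - q^3 - 17*q^2 + 21*q + 36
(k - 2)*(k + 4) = k^2 + 2*k - 8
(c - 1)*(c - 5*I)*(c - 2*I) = c^3 - c^2 - 7*I*c^2 - 10*c + 7*I*c + 10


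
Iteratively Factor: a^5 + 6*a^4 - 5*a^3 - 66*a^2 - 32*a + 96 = (a - 1)*(a^4 + 7*a^3 + 2*a^2 - 64*a - 96) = (a - 1)*(a + 4)*(a^3 + 3*a^2 - 10*a - 24) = (a - 3)*(a - 1)*(a + 4)*(a^2 + 6*a + 8) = (a - 3)*(a - 1)*(a + 4)^2*(a + 2)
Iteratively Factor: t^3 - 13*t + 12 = (t - 3)*(t^2 + 3*t - 4) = (t - 3)*(t - 1)*(t + 4)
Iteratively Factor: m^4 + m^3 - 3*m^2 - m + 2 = (m - 1)*(m^3 + 2*m^2 - m - 2) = (m - 1)*(m + 2)*(m^2 - 1) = (m - 1)*(m + 1)*(m + 2)*(m - 1)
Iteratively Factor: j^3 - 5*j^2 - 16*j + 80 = (j - 5)*(j^2 - 16) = (j - 5)*(j + 4)*(j - 4)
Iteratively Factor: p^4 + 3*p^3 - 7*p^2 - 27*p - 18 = (p + 3)*(p^3 - 7*p - 6) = (p - 3)*(p + 3)*(p^2 + 3*p + 2) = (p - 3)*(p + 1)*(p + 3)*(p + 2)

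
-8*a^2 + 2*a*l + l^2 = (-2*a + l)*(4*a + l)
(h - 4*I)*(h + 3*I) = h^2 - I*h + 12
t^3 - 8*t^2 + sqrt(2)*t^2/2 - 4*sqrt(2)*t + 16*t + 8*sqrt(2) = (t - 4)^2*(t + sqrt(2)/2)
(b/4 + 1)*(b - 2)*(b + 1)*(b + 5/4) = b^4/4 + 17*b^3/16 - 9*b^2/16 - 31*b/8 - 5/2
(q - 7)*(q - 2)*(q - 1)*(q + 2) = q^4 - 8*q^3 + 3*q^2 + 32*q - 28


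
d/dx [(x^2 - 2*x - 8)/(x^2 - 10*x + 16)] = 8*(-x^2 + 6*x - 14)/(x^4 - 20*x^3 + 132*x^2 - 320*x + 256)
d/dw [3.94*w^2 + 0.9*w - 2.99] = 7.88*w + 0.9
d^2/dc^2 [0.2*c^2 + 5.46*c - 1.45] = 0.400000000000000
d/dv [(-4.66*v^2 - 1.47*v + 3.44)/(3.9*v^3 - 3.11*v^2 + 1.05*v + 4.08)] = (18.174*v^4 + 11.466*v^3 - 49.7127*v^2 - 16.6288*v - 9.6096)/(15.21*v^6 - 24.258*v^5 + 17.8621*v^4 + 25.293*v^3 - 24.2751*v^2 + 8.568*v + 16.6464)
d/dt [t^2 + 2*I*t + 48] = 2*t + 2*I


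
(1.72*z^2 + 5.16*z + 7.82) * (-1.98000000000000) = -3.4056*z^2 - 10.2168*z - 15.4836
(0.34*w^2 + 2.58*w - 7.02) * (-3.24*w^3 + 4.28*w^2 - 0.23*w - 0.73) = -1.1016*w^5 - 6.904*w^4 + 33.709*w^3 - 30.8872*w^2 - 0.2688*w + 5.1246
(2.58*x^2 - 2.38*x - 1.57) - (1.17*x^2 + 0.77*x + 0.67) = 1.41*x^2 - 3.15*x - 2.24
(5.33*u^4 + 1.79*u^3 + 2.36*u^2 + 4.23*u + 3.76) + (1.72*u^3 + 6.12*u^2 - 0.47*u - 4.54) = 5.33*u^4 + 3.51*u^3 + 8.48*u^2 + 3.76*u - 0.78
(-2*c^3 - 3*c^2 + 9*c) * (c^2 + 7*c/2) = -2*c^5 - 10*c^4 - 3*c^3/2 + 63*c^2/2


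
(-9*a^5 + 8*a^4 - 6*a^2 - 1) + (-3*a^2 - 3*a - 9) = -9*a^5 + 8*a^4 - 9*a^2 - 3*a - 10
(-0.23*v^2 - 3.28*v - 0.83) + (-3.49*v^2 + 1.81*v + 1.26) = -3.72*v^2 - 1.47*v + 0.43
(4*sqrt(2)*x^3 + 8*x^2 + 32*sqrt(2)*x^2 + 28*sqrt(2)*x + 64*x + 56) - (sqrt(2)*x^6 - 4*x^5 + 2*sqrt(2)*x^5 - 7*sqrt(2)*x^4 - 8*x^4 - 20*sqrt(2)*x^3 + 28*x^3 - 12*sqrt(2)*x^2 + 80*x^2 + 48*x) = -sqrt(2)*x^6 - 2*sqrt(2)*x^5 + 4*x^5 + 8*x^4 + 7*sqrt(2)*x^4 - 28*x^3 + 24*sqrt(2)*x^3 - 72*x^2 + 44*sqrt(2)*x^2 + 16*x + 28*sqrt(2)*x + 56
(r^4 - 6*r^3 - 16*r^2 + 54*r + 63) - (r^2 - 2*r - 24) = r^4 - 6*r^3 - 17*r^2 + 56*r + 87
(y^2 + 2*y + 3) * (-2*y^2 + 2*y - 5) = -2*y^4 - 2*y^3 - 7*y^2 - 4*y - 15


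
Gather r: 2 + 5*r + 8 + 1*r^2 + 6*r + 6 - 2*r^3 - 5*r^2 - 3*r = -2*r^3 - 4*r^2 + 8*r + 16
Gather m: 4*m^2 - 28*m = 4*m^2 - 28*m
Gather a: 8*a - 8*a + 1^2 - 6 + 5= 0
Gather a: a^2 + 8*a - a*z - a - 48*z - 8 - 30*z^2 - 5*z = a^2 + a*(7 - z) - 30*z^2 - 53*z - 8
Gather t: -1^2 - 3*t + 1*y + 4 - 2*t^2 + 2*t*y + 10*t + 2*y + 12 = -2*t^2 + t*(2*y + 7) + 3*y + 15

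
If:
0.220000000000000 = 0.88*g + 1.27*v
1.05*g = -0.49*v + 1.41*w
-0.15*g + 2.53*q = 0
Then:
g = 1.9845949240829*w - 0.119472459270753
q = 0.117663730676852*w - 0.00708334738759402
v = 0.256012412723041 - 1.37515238834091*w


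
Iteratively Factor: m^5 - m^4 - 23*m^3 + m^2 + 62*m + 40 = (m + 1)*(m^4 - 2*m^3 - 21*m^2 + 22*m + 40) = (m + 1)^2*(m^3 - 3*m^2 - 18*m + 40) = (m + 1)^2*(m + 4)*(m^2 - 7*m + 10) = (m - 2)*(m + 1)^2*(m + 4)*(m - 5)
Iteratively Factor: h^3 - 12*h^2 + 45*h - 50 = (h - 2)*(h^2 - 10*h + 25) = (h - 5)*(h - 2)*(h - 5)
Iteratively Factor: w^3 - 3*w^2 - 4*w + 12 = (w + 2)*(w^2 - 5*w + 6) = (w - 2)*(w + 2)*(w - 3)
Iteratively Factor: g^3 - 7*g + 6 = (g + 3)*(g^2 - 3*g + 2) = (g - 1)*(g + 3)*(g - 2)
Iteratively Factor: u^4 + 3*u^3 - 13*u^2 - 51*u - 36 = (u - 4)*(u^3 + 7*u^2 + 15*u + 9) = (u - 4)*(u + 3)*(u^2 + 4*u + 3) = (u - 4)*(u + 1)*(u + 3)*(u + 3)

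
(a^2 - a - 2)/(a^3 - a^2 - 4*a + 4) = (a + 1)/(a^2 + a - 2)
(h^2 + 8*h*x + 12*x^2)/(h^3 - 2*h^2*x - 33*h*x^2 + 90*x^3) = (h + 2*x)/(h^2 - 8*h*x + 15*x^2)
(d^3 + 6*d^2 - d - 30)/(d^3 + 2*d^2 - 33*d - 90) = (d - 2)/(d - 6)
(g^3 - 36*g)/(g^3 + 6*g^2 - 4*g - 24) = g*(g - 6)/(g^2 - 4)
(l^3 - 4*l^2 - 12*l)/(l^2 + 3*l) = (l^2 - 4*l - 12)/(l + 3)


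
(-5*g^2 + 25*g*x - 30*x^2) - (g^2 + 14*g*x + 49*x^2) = -6*g^2 + 11*g*x - 79*x^2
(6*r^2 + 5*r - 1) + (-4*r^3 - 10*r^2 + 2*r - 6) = -4*r^3 - 4*r^2 + 7*r - 7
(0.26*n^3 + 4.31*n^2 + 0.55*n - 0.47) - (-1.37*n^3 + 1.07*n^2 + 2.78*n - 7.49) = 1.63*n^3 + 3.24*n^2 - 2.23*n + 7.02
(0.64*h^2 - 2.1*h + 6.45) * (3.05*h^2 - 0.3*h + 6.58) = 1.952*h^4 - 6.597*h^3 + 24.5137*h^2 - 15.753*h + 42.441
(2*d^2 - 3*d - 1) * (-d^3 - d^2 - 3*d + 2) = -2*d^5 + d^4 - 2*d^3 + 14*d^2 - 3*d - 2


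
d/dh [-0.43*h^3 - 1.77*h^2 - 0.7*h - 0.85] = -1.29*h^2 - 3.54*h - 0.7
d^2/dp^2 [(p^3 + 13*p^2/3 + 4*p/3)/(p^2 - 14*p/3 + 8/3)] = 4*(549*p^3 - 972*p^2 + 144*p + 640)/(27*p^6 - 378*p^5 + 1980*p^4 - 4760*p^3 + 5280*p^2 - 2688*p + 512)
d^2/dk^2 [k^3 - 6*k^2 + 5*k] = 6*k - 12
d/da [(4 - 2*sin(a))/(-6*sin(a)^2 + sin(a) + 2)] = 2*(-6*sin(a)^2 + 24*sin(a) - 4)*cos(a)/(-6*sin(a)^2 + sin(a) + 2)^2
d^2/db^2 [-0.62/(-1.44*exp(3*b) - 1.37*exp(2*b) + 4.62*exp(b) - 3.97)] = ((-8.0352*exp(2*b) - 3.3976*exp(b) + 2.8644)*(1.44*exp(3*b) + 1.37*exp(2*b) - 4.62*exp(b) + 3.97) + 0.62*(4.32*exp(2*b) + 2.74*exp(b) - 4.62)*(8.64*exp(2*b) + 5.48*exp(b) - 9.24)*exp(b))*exp(b)/(1.44*exp(3*b) + 1.37*exp(2*b) - 4.62*exp(b) + 3.97)^3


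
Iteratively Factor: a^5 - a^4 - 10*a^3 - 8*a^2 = (a + 2)*(a^4 - 3*a^3 - 4*a^2) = a*(a + 2)*(a^3 - 3*a^2 - 4*a) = a*(a - 4)*(a + 2)*(a^2 + a) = a*(a - 4)*(a + 1)*(a + 2)*(a)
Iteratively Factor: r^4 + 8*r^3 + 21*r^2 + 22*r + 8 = (r + 1)*(r^3 + 7*r^2 + 14*r + 8) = (r + 1)*(r + 2)*(r^2 + 5*r + 4) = (r + 1)*(r + 2)*(r + 4)*(r + 1)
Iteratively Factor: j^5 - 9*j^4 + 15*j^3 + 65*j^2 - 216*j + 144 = (j - 4)*(j^4 - 5*j^3 - 5*j^2 + 45*j - 36) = (j - 4)*(j - 3)*(j^3 - 2*j^2 - 11*j + 12) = (j - 4)*(j - 3)*(j - 1)*(j^2 - j - 12) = (j - 4)^2*(j - 3)*(j - 1)*(j + 3)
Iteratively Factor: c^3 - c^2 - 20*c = (c - 5)*(c^2 + 4*c) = c*(c - 5)*(c + 4)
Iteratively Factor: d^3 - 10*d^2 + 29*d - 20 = (d - 1)*(d^2 - 9*d + 20) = (d - 5)*(d - 1)*(d - 4)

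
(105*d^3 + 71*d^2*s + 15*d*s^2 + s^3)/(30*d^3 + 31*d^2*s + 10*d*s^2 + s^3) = (7*d + s)/(2*d + s)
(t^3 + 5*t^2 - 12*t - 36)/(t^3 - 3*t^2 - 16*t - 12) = (t^2 + 3*t - 18)/(t^2 - 5*t - 6)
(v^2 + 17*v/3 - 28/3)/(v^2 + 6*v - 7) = (v - 4/3)/(v - 1)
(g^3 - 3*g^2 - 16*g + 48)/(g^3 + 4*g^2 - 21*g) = (g^2 - 16)/(g*(g + 7))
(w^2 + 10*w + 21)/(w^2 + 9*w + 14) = (w + 3)/(w + 2)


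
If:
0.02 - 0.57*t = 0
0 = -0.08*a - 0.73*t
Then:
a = -0.32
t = 0.04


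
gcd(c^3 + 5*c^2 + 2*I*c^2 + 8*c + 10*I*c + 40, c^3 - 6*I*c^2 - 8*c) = c - 2*I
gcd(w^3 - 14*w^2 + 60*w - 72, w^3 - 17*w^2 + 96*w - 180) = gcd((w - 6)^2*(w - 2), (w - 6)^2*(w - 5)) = w^2 - 12*w + 36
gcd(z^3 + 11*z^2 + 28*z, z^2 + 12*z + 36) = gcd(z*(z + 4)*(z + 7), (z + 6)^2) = 1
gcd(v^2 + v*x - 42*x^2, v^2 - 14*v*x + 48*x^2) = -v + 6*x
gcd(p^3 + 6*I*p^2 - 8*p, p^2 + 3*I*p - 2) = p + 2*I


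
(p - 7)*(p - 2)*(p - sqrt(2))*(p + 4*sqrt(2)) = p^4 - 9*p^3 + 3*sqrt(2)*p^3 - 27*sqrt(2)*p^2 + 6*p^2 + 42*sqrt(2)*p + 72*p - 112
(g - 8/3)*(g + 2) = g^2 - 2*g/3 - 16/3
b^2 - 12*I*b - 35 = (b - 7*I)*(b - 5*I)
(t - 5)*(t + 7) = t^2 + 2*t - 35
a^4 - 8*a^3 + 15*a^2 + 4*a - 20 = (a - 5)*(a - 2)^2*(a + 1)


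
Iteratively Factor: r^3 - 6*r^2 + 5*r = (r)*(r^2 - 6*r + 5) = r*(r - 5)*(r - 1)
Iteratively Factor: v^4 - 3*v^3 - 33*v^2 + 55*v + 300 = (v - 5)*(v^3 + 2*v^2 - 23*v - 60) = (v - 5)*(v + 3)*(v^2 - v - 20) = (v - 5)*(v + 3)*(v + 4)*(v - 5)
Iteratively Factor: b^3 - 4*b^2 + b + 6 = (b - 3)*(b^2 - b - 2) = (b - 3)*(b - 2)*(b + 1)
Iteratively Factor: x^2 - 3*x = (x - 3)*(x)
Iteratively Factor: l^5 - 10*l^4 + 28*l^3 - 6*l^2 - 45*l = (l + 1)*(l^4 - 11*l^3 + 39*l^2 - 45*l) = (l - 3)*(l + 1)*(l^3 - 8*l^2 + 15*l) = (l - 5)*(l - 3)*(l + 1)*(l^2 - 3*l) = (l - 5)*(l - 3)^2*(l + 1)*(l)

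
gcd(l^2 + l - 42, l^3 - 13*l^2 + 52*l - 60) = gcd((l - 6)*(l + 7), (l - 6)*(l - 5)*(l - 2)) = l - 6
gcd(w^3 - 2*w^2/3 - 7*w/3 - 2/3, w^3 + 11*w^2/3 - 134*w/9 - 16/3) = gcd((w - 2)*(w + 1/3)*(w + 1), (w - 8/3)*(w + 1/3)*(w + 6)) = w + 1/3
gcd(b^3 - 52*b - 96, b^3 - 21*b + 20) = 1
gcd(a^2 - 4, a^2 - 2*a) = a - 2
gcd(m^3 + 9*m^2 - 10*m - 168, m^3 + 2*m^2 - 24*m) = m^2 + 2*m - 24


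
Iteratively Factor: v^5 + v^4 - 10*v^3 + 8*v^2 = (v)*(v^4 + v^3 - 10*v^2 + 8*v) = v*(v - 1)*(v^3 + 2*v^2 - 8*v) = v*(v - 1)*(v + 4)*(v^2 - 2*v) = v^2*(v - 1)*(v + 4)*(v - 2)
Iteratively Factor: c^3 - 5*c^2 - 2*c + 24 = (c + 2)*(c^2 - 7*c + 12) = (c - 3)*(c + 2)*(c - 4)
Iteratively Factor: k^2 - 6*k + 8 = (k - 4)*(k - 2)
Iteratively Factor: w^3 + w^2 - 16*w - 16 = (w + 1)*(w^2 - 16) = (w + 1)*(w + 4)*(w - 4)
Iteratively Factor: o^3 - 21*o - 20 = (o + 4)*(o^2 - 4*o - 5) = (o - 5)*(o + 4)*(o + 1)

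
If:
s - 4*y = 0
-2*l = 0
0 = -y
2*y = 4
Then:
No Solution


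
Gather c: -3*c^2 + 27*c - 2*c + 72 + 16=-3*c^2 + 25*c + 88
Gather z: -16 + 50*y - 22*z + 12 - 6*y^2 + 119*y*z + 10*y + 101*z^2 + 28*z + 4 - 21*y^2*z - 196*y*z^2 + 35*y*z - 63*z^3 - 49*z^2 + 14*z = -6*y^2 + 60*y - 63*z^3 + z^2*(52 - 196*y) + z*(-21*y^2 + 154*y + 20)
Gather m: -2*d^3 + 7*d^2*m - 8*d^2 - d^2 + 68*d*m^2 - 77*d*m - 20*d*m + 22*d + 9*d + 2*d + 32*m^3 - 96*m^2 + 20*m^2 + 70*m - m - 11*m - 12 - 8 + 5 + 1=-2*d^3 - 9*d^2 + 33*d + 32*m^3 + m^2*(68*d - 76) + m*(7*d^2 - 97*d + 58) - 14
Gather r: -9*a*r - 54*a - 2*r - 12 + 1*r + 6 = -54*a + r*(-9*a - 1) - 6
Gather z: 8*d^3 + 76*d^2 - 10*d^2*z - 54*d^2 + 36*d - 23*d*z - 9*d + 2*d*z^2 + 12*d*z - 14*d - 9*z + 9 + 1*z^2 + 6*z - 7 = 8*d^3 + 22*d^2 + 13*d + z^2*(2*d + 1) + z*(-10*d^2 - 11*d - 3) + 2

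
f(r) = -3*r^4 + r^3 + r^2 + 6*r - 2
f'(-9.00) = 8979.00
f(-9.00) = -20387.00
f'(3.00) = -285.00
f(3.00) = -191.00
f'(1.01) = -1.28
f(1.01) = 2.99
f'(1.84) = -54.92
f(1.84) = -15.73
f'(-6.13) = 2870.63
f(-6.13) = -4467.62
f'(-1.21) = 29.23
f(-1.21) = -16.00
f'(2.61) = -181.70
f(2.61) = -100.96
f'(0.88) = 1.91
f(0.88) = 2.94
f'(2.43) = -143.61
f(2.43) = -71.77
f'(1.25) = -10.25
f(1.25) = 1.69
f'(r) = -12*r^3 + 3*r^2 + 2*r + 6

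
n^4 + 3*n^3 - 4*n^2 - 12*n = n*(n - 2)*(n + 2)*(n + 3)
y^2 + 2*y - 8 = (y - 2)*(y + 4)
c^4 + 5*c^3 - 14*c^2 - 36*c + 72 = (c - 2)^2*(c + 3)*(c + 6)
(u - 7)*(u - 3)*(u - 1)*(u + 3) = u^4 - 8*u^3 - 2*u^2 + 72*u - 63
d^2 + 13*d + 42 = (d + 6)*(d + 7)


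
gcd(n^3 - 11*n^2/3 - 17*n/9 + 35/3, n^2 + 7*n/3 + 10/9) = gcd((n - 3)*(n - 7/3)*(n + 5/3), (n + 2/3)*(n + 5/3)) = n + 5/3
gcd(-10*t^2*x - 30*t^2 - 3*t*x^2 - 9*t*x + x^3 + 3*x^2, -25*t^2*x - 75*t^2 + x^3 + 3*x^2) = -5*t*x - 15*t + x^2 + 3*x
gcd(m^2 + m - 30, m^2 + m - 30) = m^2 + m - 30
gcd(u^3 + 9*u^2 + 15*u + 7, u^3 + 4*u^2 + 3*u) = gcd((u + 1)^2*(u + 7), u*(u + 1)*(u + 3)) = u + 1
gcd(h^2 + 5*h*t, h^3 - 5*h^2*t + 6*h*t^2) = h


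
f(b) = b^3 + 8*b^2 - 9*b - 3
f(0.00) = -3.00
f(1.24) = 0.05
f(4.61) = 223.50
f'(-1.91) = -28.62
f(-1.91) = 36.41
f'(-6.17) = 6.49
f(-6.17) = 122.20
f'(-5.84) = -0.12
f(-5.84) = 123.23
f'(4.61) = 128.52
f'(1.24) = 15.45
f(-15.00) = -1443.00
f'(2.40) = 46.68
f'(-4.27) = -22.62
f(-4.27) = 103.44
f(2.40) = 35.30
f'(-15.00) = 426.00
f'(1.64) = 25.31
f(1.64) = 8.17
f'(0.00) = -9.00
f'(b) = 3*b^2 + 16*b - 9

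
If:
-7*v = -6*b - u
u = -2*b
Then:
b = 7*v/4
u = -7*v/2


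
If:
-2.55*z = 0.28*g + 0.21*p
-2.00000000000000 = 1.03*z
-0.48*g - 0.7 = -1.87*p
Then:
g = 14.59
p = 4.12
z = -1.94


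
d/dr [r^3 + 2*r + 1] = 3*r^2 + 2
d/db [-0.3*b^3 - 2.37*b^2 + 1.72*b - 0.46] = -0.9*b^2 - 4.74*b + 1.72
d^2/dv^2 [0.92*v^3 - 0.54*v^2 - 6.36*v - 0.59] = 5.52*v - 1.08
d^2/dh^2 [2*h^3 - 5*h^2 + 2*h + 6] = 12*h - 10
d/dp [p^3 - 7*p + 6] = 3*p^2 - 7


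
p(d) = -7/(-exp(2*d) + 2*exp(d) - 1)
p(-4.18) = 7.22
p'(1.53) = -1.36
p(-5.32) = 7.07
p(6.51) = 0.00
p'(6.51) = -0.00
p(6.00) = 0.00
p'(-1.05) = 17.83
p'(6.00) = 0.00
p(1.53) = 0.53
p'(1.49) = -1.53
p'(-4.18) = 0.22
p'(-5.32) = 0.07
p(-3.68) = 7.37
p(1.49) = 0.59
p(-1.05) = 16.56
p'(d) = -7*(2*exp(2*d) - 2*exp(d))/(-exp(2*d) + 2*exp(d) - 1)^2 = 14*(1 - exp(d))*exp(d)/(exp(2*d) - 2*exp(d) + 1)^2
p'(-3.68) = 0.38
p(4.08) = 0.00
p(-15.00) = 7.00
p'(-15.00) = 0.00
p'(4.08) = -0.00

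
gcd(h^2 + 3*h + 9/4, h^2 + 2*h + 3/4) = h + 3/2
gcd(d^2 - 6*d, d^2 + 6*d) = d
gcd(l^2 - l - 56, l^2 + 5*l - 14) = l + 7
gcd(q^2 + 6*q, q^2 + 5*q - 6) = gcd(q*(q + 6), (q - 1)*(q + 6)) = q + 6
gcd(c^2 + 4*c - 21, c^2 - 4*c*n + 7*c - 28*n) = c + 7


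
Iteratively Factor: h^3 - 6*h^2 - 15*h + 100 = (h + 4)*(h^2 - 10*h + 25) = (h - 5)*(h + 4)*(h - 5)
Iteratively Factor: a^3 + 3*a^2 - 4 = (a - 1)*(a^2 + 4*a + 4) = (a - 1)*(a + 2)*(a + 2)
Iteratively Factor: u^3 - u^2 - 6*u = (u + 2)*(u^2 - 3*u) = u*(u + 2)*(u - 3)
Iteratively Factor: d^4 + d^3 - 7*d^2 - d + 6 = (d + 1)*(d^3 - 7*d + 6) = (d + 1)*(d + 3)*(d^2 - 3*d + 2) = (d - 2)*(d + 1)*(d + 3)*(d - 1)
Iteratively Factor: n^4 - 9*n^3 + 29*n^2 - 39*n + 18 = (n - 3)*(n^3 - 6*n^2 + 11*n - 6) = (n - 3)^2*(n^2 - 3*n + 2) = (n - 3)^2*(n - 1)*(n - 2)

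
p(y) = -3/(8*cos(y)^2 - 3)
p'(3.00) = 0.29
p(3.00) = -0.62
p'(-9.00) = -1.36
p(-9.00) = -0.82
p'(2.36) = 22.60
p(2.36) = -2.91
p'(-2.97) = -0.36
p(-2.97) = -0.63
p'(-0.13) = 0.26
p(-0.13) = -0.62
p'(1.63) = 0.32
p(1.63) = 1.01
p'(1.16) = -5.91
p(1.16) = 1.74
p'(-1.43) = 0.83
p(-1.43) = 1.06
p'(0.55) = -2.70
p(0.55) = -1.07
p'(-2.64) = -2.04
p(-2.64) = -0.95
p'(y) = -48*sin(y)*cos(y)/(8*cos(y)^2 - 3)^2 = -24*sin(2*y)/(4*cos(2*y) + 1)^2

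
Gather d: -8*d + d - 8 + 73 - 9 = 56 - 7*d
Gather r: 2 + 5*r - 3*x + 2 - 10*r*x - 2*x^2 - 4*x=r*(5 - 10*x) - 2*x^2 - 7*x + 4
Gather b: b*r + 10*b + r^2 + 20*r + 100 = b*(r + 10) + r^2 + 20*r + 100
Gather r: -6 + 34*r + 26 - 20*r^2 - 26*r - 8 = -20*r^2 + 8*r + 12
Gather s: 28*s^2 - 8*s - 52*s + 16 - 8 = 28*s^2 - 60*s + 8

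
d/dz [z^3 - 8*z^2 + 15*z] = 3*z^2 - 16*z + 15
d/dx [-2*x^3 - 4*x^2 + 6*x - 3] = -6*x^2 - 8*x + 6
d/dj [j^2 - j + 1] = 2*j - 1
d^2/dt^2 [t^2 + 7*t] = 2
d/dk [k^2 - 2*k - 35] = 2*k - 2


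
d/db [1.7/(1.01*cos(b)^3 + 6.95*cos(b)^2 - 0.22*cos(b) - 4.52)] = (5.151*cos(b)^2 + 23.63*cos(b) - 0.374)*sin(b)/(1.01*cos(b)^3 + 6.95*cos(b)^2 - 0.22*cos(b) - 4.52)^2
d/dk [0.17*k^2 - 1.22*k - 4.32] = 0.34*k - 1.22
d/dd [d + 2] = 1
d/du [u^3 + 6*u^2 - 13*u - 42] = 3*u^2 + 12*u - 13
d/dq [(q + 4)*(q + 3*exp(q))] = q + (q + 4)*(3*exp(q) + 1) + 3*exp(q)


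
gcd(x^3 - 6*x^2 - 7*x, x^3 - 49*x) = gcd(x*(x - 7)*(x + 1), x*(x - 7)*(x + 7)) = x^2 - 7*x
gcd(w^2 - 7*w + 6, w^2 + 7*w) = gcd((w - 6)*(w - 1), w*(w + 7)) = 1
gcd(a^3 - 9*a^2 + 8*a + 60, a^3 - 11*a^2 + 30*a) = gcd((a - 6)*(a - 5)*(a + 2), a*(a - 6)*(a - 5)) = a^2 - 11*a + 30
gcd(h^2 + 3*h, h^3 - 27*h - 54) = h + 3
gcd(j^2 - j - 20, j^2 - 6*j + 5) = j - 5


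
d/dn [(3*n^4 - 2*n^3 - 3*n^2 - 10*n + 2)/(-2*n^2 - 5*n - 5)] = (-12*n^5 - 41*n^4 - 40*n^3 + 25*n^2 + 38*n + 60)/(4*n^4 + 20*n^3 + 45*n^2 + 50*n + 25)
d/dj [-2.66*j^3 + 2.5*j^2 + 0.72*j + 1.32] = -7.98*j^2 + 5.0*j + 0.72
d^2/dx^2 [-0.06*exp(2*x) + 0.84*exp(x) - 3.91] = (0.84 - 0.24*exp(x))*exp(x)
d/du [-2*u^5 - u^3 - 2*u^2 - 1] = u*(-10*u^3 - 3*u - 4)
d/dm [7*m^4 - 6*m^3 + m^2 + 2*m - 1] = 28*m^3 - 18*m^2 + 2*m + 2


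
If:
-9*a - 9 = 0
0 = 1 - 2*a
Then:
No Solution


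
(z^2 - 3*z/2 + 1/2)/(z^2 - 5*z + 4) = (z - 1/2)/(z - 4)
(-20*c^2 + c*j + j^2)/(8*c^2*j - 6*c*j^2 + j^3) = (-5*c - j)/(j*(2*c - j))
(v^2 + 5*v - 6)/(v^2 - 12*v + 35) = (v^2 + 5*v - 6)/(v^2 - 12*v + 35)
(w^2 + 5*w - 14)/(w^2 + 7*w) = (w - 2)/w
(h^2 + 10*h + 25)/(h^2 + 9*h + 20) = (h + 5)/(h + 4)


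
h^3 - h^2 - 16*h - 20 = (h - 5)*(h + 2)^2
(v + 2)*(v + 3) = v^2 + 5*v + 6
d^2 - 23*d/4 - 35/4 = (d - 7)*(d + 5/4)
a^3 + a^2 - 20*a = a*(a - 4)*(a + 5)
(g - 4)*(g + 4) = g^2 - 16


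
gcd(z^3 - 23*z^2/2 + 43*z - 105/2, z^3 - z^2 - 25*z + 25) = z - 5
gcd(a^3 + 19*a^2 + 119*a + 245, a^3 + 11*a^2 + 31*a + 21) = a + 7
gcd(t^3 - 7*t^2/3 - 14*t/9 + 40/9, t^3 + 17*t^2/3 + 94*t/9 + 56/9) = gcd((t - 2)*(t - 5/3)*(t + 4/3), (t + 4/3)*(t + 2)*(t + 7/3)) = t + 4/3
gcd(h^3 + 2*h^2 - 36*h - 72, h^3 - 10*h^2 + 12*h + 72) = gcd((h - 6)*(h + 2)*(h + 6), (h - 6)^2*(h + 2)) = h^2 - 4*h - 12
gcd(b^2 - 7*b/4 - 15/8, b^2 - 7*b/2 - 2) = 1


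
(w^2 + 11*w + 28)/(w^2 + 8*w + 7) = (w + 4)/(w + 1)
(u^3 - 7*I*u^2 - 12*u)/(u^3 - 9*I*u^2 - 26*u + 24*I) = u/(u - 2*I)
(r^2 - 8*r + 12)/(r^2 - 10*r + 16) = (r - 6)/(r - 8)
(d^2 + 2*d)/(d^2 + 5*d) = (d + 2)/(d + 5)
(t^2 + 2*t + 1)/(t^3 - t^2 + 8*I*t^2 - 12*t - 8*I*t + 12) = (t^2 + 2*t + 1)/(t^3 + t^2*(-1 + 8*I) + t*(-12 - 8*I) + 12)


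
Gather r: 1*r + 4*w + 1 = r + 4*w + 1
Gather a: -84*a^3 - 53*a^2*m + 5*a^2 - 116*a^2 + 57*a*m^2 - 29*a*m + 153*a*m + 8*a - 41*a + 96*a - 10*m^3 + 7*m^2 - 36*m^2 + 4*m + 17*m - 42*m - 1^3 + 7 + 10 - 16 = -84*a^3 + a^2*(-53*m - 111) + a*(57*m^2 + 124*m + 63) - 10*m^3 - 29*m^2 - 21*m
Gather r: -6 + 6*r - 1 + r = 7*r - 7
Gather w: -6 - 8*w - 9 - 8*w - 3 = -16*w - 18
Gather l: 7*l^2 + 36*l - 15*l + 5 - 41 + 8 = 7*l^2 + 21*l - 28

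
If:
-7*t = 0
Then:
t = 0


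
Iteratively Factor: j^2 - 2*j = (j)*(j - 2)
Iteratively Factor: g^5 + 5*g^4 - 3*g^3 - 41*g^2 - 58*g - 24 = (g - 3)*(g^4 + 8*g^3 + 21*g^2 + 22*g + 8) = (g - 3)*(g + 1)*(g^3 + 7*g^2 + 14*g + 8) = (g - 3)*(g + 1)*(g + 2)*(g^2 + 5*g + 4) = (g - 3)*(g + 1)^2*(g + 2)*(g + 4)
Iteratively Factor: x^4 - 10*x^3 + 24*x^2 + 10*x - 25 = (x + 1)*(x^3 - 11*x^2 + 35*x - 25) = (x - 5)*(x + 1)*(x^2 - 6*x + 5) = (x - 5)^2*(x + 1)*(x - 1)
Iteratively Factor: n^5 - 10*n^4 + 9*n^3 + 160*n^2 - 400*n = (n - 5)*(n^4 - 5*n^3 - 16*n^2 + 80*n) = n*(n - 5)*(n^3 - 5*n^2 - 16*n + 80) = n*(n - 5)*(n - 4)*(n^2 - n - 20) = n*(n - 5)^2*(n - 4)*(n + 4)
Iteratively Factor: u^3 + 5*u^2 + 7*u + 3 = (u + 1)*(u^2 + 4*u + 3) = (u + 1)^2*(u + 3)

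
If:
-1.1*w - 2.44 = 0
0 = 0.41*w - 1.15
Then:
No Solution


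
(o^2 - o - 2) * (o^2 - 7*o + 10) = o^4 - 8*o^3 + 15*o^2 + 4*o - 20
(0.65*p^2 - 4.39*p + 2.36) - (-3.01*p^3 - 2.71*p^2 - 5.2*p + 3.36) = 3.01*p^3 + 3.36*p^2 + 0.81*p - 1.0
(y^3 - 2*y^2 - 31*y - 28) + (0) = y^3 - 2*y^2 - 31*y - 28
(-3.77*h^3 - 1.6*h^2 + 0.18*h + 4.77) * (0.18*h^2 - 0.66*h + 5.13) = -0.6786*h^5 + 2.2002*h^4 - 18.2517*h^3 - 7.4682*h^2 - 2.2248*h + 24.4701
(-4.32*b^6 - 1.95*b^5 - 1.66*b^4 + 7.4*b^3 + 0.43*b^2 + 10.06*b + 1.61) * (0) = 0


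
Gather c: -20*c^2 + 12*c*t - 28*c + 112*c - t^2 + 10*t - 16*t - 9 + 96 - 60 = -20*c^2 + c*(12*t + 84) - t^2 - 6*t + 27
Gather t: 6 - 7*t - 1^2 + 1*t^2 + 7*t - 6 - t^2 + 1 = 0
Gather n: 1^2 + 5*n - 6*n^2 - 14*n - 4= -6*n^2 - 9*n - 3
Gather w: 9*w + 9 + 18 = 9*w + 27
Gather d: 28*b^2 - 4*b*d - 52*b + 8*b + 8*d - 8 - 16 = 28*b^2 - 44*b + d*(8 - 4*b) - 24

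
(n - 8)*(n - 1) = n^2 - 9*n + 8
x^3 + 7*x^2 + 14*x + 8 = (x + 1)*(x + 2)*(x + 4)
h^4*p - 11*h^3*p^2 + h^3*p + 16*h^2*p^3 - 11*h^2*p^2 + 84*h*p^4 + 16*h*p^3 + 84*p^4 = (h - 7*p)*(h - 6*p)*(h + 2*p)*(h*p + p)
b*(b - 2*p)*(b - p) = b^3 - 3*b^2*p + 2*b*p^2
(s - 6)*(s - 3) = s^2 - 9*s + 18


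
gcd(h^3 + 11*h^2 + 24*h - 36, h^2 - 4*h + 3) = h - 1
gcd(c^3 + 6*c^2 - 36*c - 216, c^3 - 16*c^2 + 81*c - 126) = c - 6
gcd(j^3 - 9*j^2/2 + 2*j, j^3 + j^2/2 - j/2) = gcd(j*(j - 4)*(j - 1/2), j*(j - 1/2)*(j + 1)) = j^2 - j/2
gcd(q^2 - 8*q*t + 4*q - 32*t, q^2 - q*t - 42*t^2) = 1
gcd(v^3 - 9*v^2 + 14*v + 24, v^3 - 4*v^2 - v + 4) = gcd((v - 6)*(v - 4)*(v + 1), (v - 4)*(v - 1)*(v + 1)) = v^2 - 3*v - 4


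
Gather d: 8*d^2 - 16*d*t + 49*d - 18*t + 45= 8*d^2 + d*(49 - 16*t) - 18*t + 45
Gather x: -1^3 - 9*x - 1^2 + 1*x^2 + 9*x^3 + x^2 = 9*x^3 + 2*x^2 - 9*x - 2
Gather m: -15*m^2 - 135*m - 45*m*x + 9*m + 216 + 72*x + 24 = -15*m^2 + m*(-45*x - 126) + 72*x + 240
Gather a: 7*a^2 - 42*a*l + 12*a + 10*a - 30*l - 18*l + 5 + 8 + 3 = 7*a^2 + a*(22 - 42*l) - 48*l + 16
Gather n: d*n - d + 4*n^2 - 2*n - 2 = -d + 4*n^2 + n*(d - 2) - 2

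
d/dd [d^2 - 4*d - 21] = 2*d - 4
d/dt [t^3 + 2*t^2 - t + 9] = 3*t^2 + 4*t - 1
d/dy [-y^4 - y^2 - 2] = -4*y^3 - 2*y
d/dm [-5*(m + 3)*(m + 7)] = -10*m - 50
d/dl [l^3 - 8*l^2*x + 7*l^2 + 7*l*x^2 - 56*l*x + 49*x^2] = 3*l^2 - 16*l*x + 14*l + 7*x^2 - 56*x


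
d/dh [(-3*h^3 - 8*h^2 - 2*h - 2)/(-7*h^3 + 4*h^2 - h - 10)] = 2*(-34*h^4 - 11*h^3 + 32*h^2 + 88*h + 9)/(49*h^6 - 56*h^5 + 30*h^4 + 132*h^3 - 79*h^2 + 20*h + 100)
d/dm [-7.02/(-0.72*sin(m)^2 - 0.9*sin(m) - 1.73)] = -(10.1088*sin(m) + 6.318)*cos(m)/(0.72*sin(m)^2 + 0.9*sin(m) + 1.73)^2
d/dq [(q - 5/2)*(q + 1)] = 2*q - 3/2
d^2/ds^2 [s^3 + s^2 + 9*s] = 6*s + 2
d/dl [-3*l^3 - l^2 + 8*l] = -9*l^2 - 2*l + 8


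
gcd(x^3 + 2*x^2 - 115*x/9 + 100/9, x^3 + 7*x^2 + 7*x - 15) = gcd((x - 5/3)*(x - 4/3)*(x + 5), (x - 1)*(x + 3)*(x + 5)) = x + 5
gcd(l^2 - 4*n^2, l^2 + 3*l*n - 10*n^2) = l - 2*n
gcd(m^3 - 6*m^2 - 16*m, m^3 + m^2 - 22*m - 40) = m + 2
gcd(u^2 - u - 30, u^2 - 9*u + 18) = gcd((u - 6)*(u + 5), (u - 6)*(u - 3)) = u - 6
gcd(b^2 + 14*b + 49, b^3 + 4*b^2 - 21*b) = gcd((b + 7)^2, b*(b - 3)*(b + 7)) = b + 7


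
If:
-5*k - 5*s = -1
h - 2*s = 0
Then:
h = 2*s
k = 1/5 - s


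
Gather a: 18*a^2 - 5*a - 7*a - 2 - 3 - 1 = 18*a^2 - 12*a - 6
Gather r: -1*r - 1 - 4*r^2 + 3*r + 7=-4*r^2 + 2*r + 6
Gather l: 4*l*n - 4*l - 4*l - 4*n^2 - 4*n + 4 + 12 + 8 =l*(4*n - 8) - 4*n^2 - 4*n + 24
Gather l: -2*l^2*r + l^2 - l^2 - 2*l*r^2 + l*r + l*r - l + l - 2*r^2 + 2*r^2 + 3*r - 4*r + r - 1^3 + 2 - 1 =-2*l^2*r + l*(-2*r^2 + 2*r)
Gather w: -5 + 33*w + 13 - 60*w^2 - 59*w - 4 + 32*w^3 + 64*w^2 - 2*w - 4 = 32*w^3 + 4*w^2 - 28*w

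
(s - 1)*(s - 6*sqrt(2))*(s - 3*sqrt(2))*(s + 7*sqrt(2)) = s^4 - 2*sqrt(2)*s^3 - s^3 - 90*s^2 + 2*sqrt(2)*s^2 + 90*s + 252*sqrt(2)*s - 252*sqrt(2)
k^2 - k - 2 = (k - 2)*(k + 1)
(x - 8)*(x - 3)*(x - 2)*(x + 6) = x^4 - 7*x^3 - 32*x^2 + 228*x - 288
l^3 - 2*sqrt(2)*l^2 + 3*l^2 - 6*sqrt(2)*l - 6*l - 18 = (l + 3)*(l - 3*sqrt(2))*(l + sqrt(2))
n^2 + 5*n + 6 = (n + 2)*(n + 3)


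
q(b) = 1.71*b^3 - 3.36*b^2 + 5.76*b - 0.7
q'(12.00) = 663.84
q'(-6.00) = 230.76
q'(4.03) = 61.99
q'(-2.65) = 59.59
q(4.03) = 79.86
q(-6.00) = -525.58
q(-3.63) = -147.68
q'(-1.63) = 30.34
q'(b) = 5.13*b^2 - 6.72*b + 5.76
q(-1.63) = -26.42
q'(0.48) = 3.72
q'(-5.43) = 193.51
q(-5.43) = -404.82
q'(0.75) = 3.61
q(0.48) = 1.48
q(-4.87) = -305.95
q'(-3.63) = 97.75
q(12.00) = 2539.46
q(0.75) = 2.45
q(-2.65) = -71.38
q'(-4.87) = 160.15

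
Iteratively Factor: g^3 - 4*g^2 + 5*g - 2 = (g - 2)*(g^2 - 2*g + 1) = (g - 2)*(g - 1)*(g - 1)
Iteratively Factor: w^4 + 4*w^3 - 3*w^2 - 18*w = (w - 2)*(w^3 + 6*w^2 + 9*w) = w*(w - 2)*(w^2 + 6*w + 9) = w*(w - 2)*(w + 3)*(w + 3)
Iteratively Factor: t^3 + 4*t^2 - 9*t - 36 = (t + 3)*(t^2 + t - 12) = (t - 3)*(t + 3)*(t + 4)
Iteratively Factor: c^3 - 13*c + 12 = (c - 1)*(c^2 + c - 12) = (c - 1)*(c + 4)*(c - 3)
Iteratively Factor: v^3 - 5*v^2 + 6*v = (v - 3)*(v^2 - 2*v) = (v - 3)*(v - 2)*(v)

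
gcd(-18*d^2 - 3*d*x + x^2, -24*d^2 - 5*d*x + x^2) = 3*d + x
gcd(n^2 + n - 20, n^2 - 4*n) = n - 4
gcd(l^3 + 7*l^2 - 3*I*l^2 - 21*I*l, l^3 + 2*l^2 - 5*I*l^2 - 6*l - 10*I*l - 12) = l - 3*I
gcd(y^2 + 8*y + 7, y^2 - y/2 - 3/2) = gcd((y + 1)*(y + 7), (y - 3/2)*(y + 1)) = y + 1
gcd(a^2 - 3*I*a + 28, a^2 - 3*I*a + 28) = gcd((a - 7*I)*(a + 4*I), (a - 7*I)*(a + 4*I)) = a^2 - 3*I*a + 28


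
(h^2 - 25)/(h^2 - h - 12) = (25 - h^2)/(-h^2 + h + 12)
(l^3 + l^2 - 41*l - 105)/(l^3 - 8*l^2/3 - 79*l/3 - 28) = 3*(l + 5)/(3*l + 4)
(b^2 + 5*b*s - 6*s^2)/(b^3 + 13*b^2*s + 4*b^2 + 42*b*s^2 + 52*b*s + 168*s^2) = (b - s)/(b^2 + 7*b*s + 4*b + 28*s)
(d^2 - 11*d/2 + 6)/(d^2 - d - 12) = (d - 3/2)/(d + 3)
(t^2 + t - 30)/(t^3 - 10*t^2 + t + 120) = (t + 6)/(t^2 - 5*t - 24)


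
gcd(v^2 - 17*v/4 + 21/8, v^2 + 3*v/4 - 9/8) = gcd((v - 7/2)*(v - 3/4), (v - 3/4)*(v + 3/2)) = v - 3/4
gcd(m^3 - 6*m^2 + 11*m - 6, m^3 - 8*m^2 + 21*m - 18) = m^2 - 5*m + 6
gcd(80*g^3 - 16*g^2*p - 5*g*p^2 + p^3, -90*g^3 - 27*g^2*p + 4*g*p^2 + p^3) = -5*g + p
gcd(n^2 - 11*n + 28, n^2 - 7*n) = n - 7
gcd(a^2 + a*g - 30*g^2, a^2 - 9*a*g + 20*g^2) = a - 5*g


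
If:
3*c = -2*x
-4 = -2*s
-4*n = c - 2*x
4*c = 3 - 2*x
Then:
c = 3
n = -3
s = 2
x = -9/2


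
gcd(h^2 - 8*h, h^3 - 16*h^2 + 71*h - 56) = h - 8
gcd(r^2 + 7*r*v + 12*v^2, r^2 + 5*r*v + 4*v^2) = r + 4*v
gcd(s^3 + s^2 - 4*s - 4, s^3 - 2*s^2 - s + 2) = s^2 - s - 2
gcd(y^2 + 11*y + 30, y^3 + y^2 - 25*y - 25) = y + 5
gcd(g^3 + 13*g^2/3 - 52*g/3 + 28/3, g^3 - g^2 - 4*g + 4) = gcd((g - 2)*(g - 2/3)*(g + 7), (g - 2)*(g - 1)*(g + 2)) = g - 2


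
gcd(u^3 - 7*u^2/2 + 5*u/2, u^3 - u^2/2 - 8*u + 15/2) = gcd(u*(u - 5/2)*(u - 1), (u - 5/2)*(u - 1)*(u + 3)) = u^2 - 7*u/2 + 5/2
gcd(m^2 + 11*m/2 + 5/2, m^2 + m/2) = m + 1/2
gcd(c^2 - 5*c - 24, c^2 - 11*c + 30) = 1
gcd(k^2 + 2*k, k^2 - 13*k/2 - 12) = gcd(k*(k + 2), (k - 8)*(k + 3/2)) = 1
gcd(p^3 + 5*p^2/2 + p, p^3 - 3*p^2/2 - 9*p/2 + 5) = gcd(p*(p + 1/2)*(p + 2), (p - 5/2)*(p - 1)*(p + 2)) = p + 2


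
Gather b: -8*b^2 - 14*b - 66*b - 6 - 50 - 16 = -8*b^2 - 80*b - 72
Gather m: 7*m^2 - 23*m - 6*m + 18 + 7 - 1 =7*m^2 - 29*m + 24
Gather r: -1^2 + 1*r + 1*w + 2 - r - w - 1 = 0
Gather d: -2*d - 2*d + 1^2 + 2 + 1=4 - 4*d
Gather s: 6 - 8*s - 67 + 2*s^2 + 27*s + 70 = 2*s^2 + 19*s + 9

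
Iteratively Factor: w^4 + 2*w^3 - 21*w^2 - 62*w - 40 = (w + 4)*(w^3 - 2*w^2 - 13*w - 10) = (w + 2)*(w + 4)*(w^2 - 4*w - 5) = (w + 1)*(w + 2)*(w + 4)*(w - 5)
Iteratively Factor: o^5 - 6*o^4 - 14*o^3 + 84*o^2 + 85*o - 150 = (o + 3)*(o^4 - 9*o^3 + 13*o^2 + 45*o - 50) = (o + 2)*(o + 3)*(o^3 - 11*o^2 + 35*o - 25) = (o - 5)*(o + 2)*(o + 3)*(o^2 - 6*o + 5) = (o - 5)^2*(o + 2)*(o + 3)*(o - 1)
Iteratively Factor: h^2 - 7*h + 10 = (h - 2)*(h - 5)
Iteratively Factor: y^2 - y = (y - 1)*(y)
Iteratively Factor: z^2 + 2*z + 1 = (z + 1)*(z + 1)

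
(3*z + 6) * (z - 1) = 3*z^2 + 3*z - 6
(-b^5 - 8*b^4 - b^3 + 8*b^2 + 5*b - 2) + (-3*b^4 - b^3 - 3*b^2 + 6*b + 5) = -b^5 - 11*b^4 - 2*b^3 + 5*b^2 + 11*b + 3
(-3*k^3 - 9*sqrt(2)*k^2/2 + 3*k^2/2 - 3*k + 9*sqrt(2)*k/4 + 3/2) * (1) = -3*k^3 - 9*sqrt(2)*k^2/2 + 3*k^2/2 - 3*k + 9*sqrt(2)*k/4 + 3/2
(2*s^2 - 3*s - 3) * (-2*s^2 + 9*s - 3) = -4*s^4 + 24*s^3 - 27*s^2 - 18*s + 9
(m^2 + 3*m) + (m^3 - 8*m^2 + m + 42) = m^3 - 7*m^2 + 4*m + 42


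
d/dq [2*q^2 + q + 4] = 4*q + 1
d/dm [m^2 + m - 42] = 2*m + 1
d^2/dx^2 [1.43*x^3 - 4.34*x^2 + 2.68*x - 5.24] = 8.58*x - 8.68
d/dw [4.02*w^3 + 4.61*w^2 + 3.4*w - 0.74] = 12.06*w^2 + 9.22*w + 3.4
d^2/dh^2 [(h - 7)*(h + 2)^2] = 6*h - 6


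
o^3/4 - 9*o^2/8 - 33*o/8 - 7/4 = (o/4 + 1/2)*(o - 7)*(o + 1/2)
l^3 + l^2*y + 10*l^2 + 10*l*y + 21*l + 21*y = (l + 3)*(l + 7)*(l + y)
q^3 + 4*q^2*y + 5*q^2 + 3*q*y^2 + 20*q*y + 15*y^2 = (q + 5)*(q + y)*(q + 3*y)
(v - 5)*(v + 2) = v^2 - 3*v - 10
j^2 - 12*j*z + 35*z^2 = (j - 7*z)*(j - 5*z)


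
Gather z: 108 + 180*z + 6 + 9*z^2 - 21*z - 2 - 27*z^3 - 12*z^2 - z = -27*z^3 - 3*z^2 + 158*z + 112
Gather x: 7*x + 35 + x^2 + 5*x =x^2 + 12*x + 35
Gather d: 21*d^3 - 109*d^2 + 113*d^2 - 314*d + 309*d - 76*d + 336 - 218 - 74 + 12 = 21*d^3 + 4*d^2 - 81*d + 56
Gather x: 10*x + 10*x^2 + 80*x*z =10*x^2 + x*(80*z + 10)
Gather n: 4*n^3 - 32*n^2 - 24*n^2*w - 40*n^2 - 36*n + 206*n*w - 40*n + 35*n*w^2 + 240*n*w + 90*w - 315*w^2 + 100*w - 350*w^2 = 4*n^3 + n^2*(-24*w - 72) + n*(35*w^2 + 446*w - 76) - 665*w^2 + 190*w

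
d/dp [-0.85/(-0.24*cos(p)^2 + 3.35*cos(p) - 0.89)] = (0.408*cos(p) - 2.8475)*sin(p)/(0.24*cos(p)^2 - 3.35*cos(p) + 0.89)^2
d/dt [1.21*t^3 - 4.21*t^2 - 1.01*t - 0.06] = 3.63*t^2 - 8.42*t - 1.01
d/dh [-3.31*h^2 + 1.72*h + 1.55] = 1.72 - 6.62*h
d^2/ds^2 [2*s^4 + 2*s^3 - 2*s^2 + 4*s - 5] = 24*s^2 + 12*s - 4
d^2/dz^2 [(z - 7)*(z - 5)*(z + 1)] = 6*z - 22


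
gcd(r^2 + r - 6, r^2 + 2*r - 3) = r + 3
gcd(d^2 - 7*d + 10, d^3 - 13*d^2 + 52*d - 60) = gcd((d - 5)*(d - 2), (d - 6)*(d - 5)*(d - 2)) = d^2 - 7*d + 10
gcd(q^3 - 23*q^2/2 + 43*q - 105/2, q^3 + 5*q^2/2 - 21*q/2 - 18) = q - 3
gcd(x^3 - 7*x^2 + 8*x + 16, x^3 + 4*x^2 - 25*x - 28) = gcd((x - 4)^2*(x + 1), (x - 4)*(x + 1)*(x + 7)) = x^2 - 3*x - 4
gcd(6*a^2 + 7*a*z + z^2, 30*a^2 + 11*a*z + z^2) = 6*a + z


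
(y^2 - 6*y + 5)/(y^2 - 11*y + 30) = (y - 1)/(y - 6)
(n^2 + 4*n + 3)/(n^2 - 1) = (n + 3)/(n - 1)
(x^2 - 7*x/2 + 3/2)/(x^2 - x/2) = (x - 3)/x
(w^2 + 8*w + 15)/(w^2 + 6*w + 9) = (w + 5)/(w + 3)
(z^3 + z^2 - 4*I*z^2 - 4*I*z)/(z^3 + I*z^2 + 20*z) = (z + 1)/(z + 5*I)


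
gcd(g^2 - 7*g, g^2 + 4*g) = g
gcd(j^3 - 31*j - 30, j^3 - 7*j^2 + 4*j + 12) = j^2 - 5*j - 6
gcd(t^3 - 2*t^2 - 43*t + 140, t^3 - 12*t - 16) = t - 4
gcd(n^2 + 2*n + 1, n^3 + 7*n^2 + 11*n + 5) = n^2 + 2*n + 1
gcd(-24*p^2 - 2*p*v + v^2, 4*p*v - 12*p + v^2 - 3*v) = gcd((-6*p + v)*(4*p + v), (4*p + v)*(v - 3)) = 4*p + v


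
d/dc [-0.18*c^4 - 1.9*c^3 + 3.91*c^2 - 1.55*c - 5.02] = -0.72*c^3 - 5.7*c^2 + 7.82*c - 1.55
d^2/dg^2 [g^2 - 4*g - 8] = 2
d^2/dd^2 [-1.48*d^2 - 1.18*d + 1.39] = -2.96000000000000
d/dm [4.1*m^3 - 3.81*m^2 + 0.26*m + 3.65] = 12.3*m^2 - 7.62*m + 0.26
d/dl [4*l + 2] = 4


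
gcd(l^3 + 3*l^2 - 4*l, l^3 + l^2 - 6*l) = l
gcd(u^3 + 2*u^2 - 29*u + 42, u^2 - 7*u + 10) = u - 2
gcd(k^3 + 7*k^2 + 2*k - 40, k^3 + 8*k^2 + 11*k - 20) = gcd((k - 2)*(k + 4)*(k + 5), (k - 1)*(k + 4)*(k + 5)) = k^2 + 9*k + 20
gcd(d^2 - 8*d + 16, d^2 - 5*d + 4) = d - 4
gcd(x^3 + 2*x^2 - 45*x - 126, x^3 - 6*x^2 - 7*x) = x - 7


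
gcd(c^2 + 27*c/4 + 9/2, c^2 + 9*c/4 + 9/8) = c + 3/4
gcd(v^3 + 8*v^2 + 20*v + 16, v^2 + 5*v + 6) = v + 2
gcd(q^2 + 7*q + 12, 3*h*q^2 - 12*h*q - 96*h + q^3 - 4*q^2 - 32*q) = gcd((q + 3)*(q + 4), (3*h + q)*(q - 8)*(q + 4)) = q + 4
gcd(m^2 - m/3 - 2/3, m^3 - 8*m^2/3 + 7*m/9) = 1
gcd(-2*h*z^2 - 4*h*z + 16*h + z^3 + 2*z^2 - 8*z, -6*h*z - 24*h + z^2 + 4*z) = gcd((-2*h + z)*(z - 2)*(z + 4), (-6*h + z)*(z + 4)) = z + 4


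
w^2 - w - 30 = (w - 6)*(w + 5)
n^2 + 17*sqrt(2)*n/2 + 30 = (n + 5*sqrt(2)/2)*(n + 6*sqrt(2))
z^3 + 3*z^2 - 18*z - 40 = (z - 4)*(z + 2)*(z + 5)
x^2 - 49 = (x - 7)*(x + 7)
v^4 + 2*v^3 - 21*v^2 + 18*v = v*(v - 3)*(v - 1)*(v + 6)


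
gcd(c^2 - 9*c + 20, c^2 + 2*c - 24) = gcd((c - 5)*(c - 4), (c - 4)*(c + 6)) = c - 4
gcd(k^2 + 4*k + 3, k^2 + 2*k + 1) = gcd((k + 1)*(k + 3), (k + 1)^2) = k + 1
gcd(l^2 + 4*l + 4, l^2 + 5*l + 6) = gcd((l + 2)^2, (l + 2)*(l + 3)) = l + 2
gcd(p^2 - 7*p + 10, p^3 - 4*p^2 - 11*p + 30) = p^2 - 7*p + 10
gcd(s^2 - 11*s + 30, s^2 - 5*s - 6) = s - 6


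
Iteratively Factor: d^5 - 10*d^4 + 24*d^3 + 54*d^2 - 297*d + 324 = (d - 3)*(d^4 - 7*d^3 + 3*d^2 + 63*d - 108) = (d - 3)^2*(d^3 - 4*d^2 - 9*d + 36) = (d - 3)^3*(d^2 - d - 12) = (d - 4)*(d - 3)^3*(d + 3)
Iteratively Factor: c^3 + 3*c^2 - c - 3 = (c - 1)*(c^2 + 4*c + 3) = (c - 1)*(c + 1)*(c + 3)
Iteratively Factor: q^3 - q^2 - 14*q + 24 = (q + 4)*(q^2 - 5*q + 6) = (q - 3)*(q + 4)*(q - 2)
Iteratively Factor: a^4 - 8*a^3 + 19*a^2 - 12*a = (a - 3)*(a^3 - 5*a^2 + 4*a) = (a - 4)*(a - 3)*(a^2 - a) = (a - 4)*(a - 3)*(a - 1)*(a)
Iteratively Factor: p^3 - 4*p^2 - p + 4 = (p + 1)*(p^2 - 5*p + 4) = (p - 1)*(p + 1)*(p - 4)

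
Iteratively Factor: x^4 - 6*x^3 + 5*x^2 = (x - 5)*(x^3 - x^2) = x*(x - 5)*(x^2 - x) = x*(x - 5)*(x - 1)*(x)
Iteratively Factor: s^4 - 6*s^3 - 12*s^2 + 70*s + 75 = (s - 5)*(s^3 - s^2 - 17*s - 15) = (s - 5)*(s + 3)*(s^2 - 4*s - 5) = (s - 5)^2*(s + 3)*(s + 1)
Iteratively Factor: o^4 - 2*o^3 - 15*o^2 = (o)*(o^3 - 2*o^2 - 15*o) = o^2*(o^2 - 2*o - 15) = o^2*(o + 3)*(o - 5)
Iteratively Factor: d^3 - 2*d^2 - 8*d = (d + 2)*(d^2 - 4*d) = (d - 4)*(d + 2)*(d)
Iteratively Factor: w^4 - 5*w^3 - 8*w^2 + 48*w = (w)*(w^3 - 5*w^2 - 8*w + 48) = w*(w - 4)*(w^2 - w - 12) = w*(w - 4)*(w + 3)*(w - 4)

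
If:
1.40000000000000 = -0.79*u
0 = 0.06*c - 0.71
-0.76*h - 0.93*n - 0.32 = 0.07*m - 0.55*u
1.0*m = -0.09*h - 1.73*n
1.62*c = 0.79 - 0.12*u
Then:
No Solution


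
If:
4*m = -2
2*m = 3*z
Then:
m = -1/2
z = -1/3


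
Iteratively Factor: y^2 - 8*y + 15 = (y - 5)*(y - 3)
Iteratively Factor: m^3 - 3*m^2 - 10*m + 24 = (m - 2)*(m^2 - m - 12) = (m - 2)*(m + 3)*(m - 4)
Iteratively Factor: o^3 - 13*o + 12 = (o - 1)*(o^2 + o - 12) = (o - 3)*(o - 1)*(o + 4)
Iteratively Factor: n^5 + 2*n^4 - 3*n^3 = (n + 3)*(n^4 - n^3) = n*(n + 3)*(n^3 - n^2) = n^2*(n + 3)*(n^2 - n) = n^2*(n - 1)*(n + 3)*(n)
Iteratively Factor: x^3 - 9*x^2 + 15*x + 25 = (x - 5)*(x^2 - 4*x - 5) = (x - 5)*(x + 1)*(x - 5)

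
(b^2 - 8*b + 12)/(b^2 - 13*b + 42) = (b - 2)/(b - 7)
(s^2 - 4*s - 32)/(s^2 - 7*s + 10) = (s^2 - 4*s - 32)/(s^2 - 7*s + 10)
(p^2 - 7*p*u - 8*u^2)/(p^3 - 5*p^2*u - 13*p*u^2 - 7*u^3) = (p - 8*u)/(p^2 - 6*p*u - 7*u^2)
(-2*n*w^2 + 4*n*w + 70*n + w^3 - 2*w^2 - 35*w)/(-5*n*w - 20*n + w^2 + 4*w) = (2*n*w^2 - 4*n*w - 70*n - w^3 + 2*w^2 + 35*w)/(5*n*w + 20*n - w^2 - 4*w)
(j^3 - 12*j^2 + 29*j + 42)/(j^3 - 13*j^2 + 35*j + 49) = (j - 6)/(j - 7)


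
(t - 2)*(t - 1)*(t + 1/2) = t^3 - 5*t^2/2 + t/2 + 1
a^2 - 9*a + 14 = (a - 7)*(a - 2)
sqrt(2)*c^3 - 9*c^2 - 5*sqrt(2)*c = c*(c - 5*sqrt(2))*(sqrt(2)*c + 1)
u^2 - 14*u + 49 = (u - 7)^2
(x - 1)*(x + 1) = x^2 - 1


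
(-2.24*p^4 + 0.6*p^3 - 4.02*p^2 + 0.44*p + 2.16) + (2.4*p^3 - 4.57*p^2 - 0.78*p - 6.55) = -2.24*p^4 + 3.0*p^3 - 8.59*p^2 - 0.34*p - 4.39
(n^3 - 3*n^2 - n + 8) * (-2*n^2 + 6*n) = -2*n^5 + 12*n^4 - 16*n^3 - 22*n^2 + 48*n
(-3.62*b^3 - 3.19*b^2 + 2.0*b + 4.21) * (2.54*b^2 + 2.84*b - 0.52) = -9.1948*b^5 - 18.3834*b^4 - 2.0972*b^3 + 18.0322*b^2 + 10.9164*b - 2.1892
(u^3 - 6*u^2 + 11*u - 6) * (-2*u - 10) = -2*u^4 + 2*u^3 + 38*u^2 - 98*u + 60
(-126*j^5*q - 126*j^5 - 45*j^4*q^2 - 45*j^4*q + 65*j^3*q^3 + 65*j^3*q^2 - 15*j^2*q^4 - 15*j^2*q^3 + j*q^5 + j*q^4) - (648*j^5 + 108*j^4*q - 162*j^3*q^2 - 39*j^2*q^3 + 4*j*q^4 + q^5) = -126*j^5*q - 774*j^5 - 45*j^4*q^2 - 153*j^4*q + 65*j^3*q^3 + 227*j^3*q^2 - 15*j^2*q^4 + 24*j^2*q^3 + j*q^5 - 3*j*q^4 - q^5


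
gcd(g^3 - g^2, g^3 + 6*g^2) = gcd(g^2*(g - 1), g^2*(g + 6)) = g^2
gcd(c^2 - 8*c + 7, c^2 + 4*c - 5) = c - 1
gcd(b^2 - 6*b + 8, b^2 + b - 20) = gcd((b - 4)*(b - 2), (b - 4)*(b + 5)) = b - 4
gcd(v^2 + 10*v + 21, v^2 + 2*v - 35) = v + 7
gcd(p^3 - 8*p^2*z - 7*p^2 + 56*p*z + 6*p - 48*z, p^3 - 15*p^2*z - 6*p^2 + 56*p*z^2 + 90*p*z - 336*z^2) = -p^2 + 8*p*z + 6*p - 48*z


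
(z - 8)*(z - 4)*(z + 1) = z^3 - 11*z^2 + 20*z + 32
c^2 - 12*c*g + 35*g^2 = (c - 7*g)*(c - 5*g)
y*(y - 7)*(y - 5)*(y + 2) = y^4 - 10*y^3 + 11*y^2 + 70*y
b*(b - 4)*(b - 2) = b^3 - 6*b^2 + 8*b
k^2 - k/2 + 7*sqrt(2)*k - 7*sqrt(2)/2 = (k - 1/2)*(k + 7*sqrt(2))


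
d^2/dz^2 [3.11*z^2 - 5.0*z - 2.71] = 6.22000000000000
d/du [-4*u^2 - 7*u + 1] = -8*u - 7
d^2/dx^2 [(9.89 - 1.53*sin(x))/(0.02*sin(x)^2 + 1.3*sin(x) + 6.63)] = (0.000612000000000001*sin(x)^5 - 0.055604*sin(x)^4 - 1.989912*sin(x)^3 - 24.631778*sin(x)^2 + 155.256075*sin(x) + 57.179512)/(0.02*sin(x)^2 + 1.3*sin(x) + 6.63)^3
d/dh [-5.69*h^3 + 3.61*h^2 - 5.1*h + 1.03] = -17.07*h^2 + 7.22*h - 5.1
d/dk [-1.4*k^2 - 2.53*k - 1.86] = -2.8*k - 2.53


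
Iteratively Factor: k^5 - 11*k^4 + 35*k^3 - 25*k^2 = (k - 5)*(k^4 - 6*k^3 + 5*k^2) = (k - 5)^2*(k^3 - k^2) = k*(k - 5)^2*(k^2 - k) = k^2*(k - 5)^2*(k - 1)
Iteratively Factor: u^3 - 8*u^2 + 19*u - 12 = (u - 4)*(u^2 - 4*u + 3) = (u - 4)*(u - 1)*(u - 3)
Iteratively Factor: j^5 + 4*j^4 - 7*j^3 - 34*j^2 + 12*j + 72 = (j + 3)*(j^4 + j^3 - 10*j^2 - 4*j + 24) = (j + 2)*(j + 3)*(j^3 - j^2 - 8*j + 12) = (j - 2)*(j + 2)*(j + 3)*(j^2 + j - 6) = (j - 2)*(j + 2)*(j + 3)^2*(j - 2)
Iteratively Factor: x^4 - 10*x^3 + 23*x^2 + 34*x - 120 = (x - 3)*(x^3 - 7*x^2 + 2*x + 40) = (x - 4)*(x - 3)*(x^2 - 3*x - 10) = (x - 4)*(x - 3)*(x + 2)*(x - 5)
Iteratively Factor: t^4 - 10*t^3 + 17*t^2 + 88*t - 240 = (t - 4)*(t^3 - 6*t^2 - 7*t + 60) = (t - 4)*(t + 3)*(t^2 - 9*t + 20) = (t - 5)*(t - 4)*(t + 3)*(t - 4)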